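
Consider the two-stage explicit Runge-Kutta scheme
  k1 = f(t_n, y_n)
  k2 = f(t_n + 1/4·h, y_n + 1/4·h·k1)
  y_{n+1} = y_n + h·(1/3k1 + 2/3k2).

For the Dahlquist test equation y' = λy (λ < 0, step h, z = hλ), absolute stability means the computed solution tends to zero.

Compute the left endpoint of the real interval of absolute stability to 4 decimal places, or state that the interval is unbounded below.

Test eqn y'=λy, z=hλ:
  k1=λy_n ⇒ h·k1=z·y_n;  k2=λ(1+1/4z)y_n ⇒ h·k2=z(1+1/4z)y_n
  y_{n+1}/y_n = 1 + 1/3z + 2/3z(1+1/4z) = 1 + z + 1/6z²
  Hence R(z) = 1 + z + 1/6z².

Need |R(x)|<1, x<0.
x=-0.77: |R|=0.3288
R=1: x+1/6x²=0 ⇒ x=−6=-6.0000; min R=1−1/(4·1/6)=-0.5000>−1
Confirm numerically:
  x=-5.592: |R|=0.61974 <1
  x=-4.707: |R|=0.01436 <1
  x=-3.728: |R|=0.41167 <1
  x=-6.313: |R|=1.32933 >1
  x=-6.172: |R|=1.17693 >1
  x=-6.121: |R|=1.12344 >1
Interval (-6.0000, 0).

z* = -6.0000.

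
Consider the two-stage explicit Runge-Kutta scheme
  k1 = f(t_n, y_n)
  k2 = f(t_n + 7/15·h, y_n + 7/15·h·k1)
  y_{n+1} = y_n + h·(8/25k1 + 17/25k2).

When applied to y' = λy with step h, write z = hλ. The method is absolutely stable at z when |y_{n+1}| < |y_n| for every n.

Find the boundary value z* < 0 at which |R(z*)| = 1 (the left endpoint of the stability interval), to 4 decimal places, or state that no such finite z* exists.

z* = -3.1513.

With y'=λy (z=hλ):
  k1=λy_n ⇒ h·k1=z·y_n;  k2=λ(1+7/15z)y_n ⇒ h·k2=z(1+7/15z)y_n
  y_{n+1}/y_n = 1 + 8/25z + 17/25z(1+7/15z) = 1 + z + 119/375z²
  so R(z) = 1 + z + 119/375z².

Need |R(x)|<1, x<0.
x=-0.91: |R|=0.3528
R=1: x+119/375x²=0 ⇒ x=−375/119=-3.1513; min R=1−1/(4·119/375)=0.2122>−1
Confirm numerically:
  x=-2.680: |R|=0.59921 <1
  x=-2.602: |R|=0.54647 <1
  x=-2.083: |R|=0.29387 <1
  x=-3.703: |R|=1.64834 >1
  x=-3.382: |R|=1.24763 >1
  x=-3.316: |R|=1.17335 >1
So |R|<1 on (-3.1513, 0).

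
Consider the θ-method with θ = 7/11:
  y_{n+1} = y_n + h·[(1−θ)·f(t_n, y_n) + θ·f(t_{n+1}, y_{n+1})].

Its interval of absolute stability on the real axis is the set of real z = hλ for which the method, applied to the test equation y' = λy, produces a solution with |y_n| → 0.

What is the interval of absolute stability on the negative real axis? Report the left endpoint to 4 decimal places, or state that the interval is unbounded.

unbounded; (−∞, 0).

With y'=λy (z=hλ):
  y_{n+1} = y_n + z·[4/11·y_n + 7/11·y_{n+1}] ⇒ (1 − 7/11z)y_{n+1} = (1 + 4/11z)y_n
  R(z) = (1 + 4/11z)/(1 − 7/11z).

Need |R(x)|<1, x<0.
x=-1.53: |R|=0.2248
x=-2: |R|=0.1200
x=-10: |R|=0.3580
x=-100: |R|=0.5471
θ=7/11≥1/2 ⇒ |1+4/11x|<|1−7/11x| ∀x<0 ⇒ stable on all of ℝ⁻.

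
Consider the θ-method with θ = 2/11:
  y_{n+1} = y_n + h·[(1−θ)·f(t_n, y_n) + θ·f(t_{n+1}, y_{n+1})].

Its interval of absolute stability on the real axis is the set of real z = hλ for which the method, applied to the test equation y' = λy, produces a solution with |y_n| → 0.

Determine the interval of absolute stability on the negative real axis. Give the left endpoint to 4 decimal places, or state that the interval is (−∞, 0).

With y'=λy (z=hλ):
  y_{n+1} = y_n + z·[9/11·y_n + 2/11·y_{n+1}] ⇒ (1 − 2/11z)y_{n+1} = (1 + 9/11z)y_n
  Hence R(z) = (1 + 9/11z)/(1 − 2/11z).

Boundary: |R(x)|=1, x<0.
x=-0.31: |R|=0.7065
R=−1: 1+9/11x = −1+2/11x ⇒ -7/11x=2 ⇒ x=2/(-7/11)=-3.1429
Confirm numerically:
  x=-2.288: |R|=0.61582 <1
  x=-2.252: |R|=0.59778 <1
  x=-2.132: |R|=0.53643 <1
  x=-2.010: |R|=0.47204 <1
  x=-3.691: |R|=1.20874 >1
  x=-3.513: |R|=1.14374 >1
So |R|<1 on (-3.1429, 0).

z∈(-3.1429,0).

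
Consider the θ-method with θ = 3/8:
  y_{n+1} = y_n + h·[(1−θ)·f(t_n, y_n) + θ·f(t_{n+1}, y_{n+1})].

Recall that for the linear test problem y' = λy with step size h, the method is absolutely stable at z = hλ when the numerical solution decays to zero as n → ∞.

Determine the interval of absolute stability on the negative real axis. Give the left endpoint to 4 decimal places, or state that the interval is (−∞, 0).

With y'=λy (z=hλ):
  y_{n+1} = y_n + z·[5/8·y_n + 3/8·y_{n+1}] ⇒ (1 − 3/8z)y_{n+1} = (1 + 5/8z)y_n
  Hence R(z) = (1 + 5/8z)/(1 − 3/8z).

Solve |R(x)|<1 on ℝ⁻.
x=-0.6: |R|=0.5102
R=−1: 1+5/8x = −1+3/8x ⇒ -1/4x=2 ⇒ x=2/(-1/4)=-8.0000
Confirm numerically:
  x=-6.797: |R|=0.91525 <1
  x=-5.879: |R|=0.83454 <1
  x=-5.343: |R|=0.77885 <1
  x=-4.845: |R|=0.71999 <1
  x=-8.322: |R|=1.01954 >1
  x=-8.321: |R|=1.01948 >1
  x=-8.214: |R|=1.01311 >1
Stable set (-8.0000, 0).

z∈(-8.0000,0).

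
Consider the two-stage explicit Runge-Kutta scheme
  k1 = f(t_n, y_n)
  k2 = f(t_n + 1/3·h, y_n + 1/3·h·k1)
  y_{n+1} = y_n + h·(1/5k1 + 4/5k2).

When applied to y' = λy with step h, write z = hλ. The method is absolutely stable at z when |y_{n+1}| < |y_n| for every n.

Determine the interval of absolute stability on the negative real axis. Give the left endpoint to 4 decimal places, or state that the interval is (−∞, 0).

Test eqn y'=λy, z=hλ:
  k1=λy_n ⇒ h·k1=z·y_n;  k2=λ(1+1/3z)y_n ⇒ h·k2=z(1+1/3z)y_n
  y_{n+1}/y_n = 1 + 1/5z + 4/5z(1+1/3z) = 1 + z + 4/15z²
  so R(z) = 1 + z + 4/15z².

Boundary: |R(x)|=1, x<0.
x=-0.82: |R|=0.3593
R=1: x+4/15x²=0 ⇒ x=−15/4=-3.7500; min R=1−1/(4·4/15)=0.0625>−1
Confirm numerically:
  x=-3.539: |R|=0.80087 <1
  x=-3.252: |R|=0.56813 <1
  x=-3.184: |R|=0.51943 <1
  x=-3.135: |R|=0.48586 <1
  x=-4.077: |R|=1.35551 >1
  x=-3.923: |R|=1.18098 >1
Interval (-3.7500, 0).

z∈(-3.7500,0).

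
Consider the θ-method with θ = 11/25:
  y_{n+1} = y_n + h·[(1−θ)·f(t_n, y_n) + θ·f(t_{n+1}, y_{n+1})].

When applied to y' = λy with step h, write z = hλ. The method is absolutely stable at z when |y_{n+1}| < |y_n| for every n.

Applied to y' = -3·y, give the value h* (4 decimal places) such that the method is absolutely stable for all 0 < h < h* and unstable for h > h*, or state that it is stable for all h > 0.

(-16.6667,0); λ=-3 ⇒ h* = (50/3)/3 = 5.5556.

Set f=λy, z=hλ:
  y_{n+1} = y_n + z·[14/25·y_n + 11/25·y_{n+1}] ⇒ (1 − 11/25z)y_{n+1} = (1 + 14/25z)y_n
  R(z) = (1 + 14/25z)/(1 − 11/25z).

Find x<0 with |R(x)|<1.
x=-1.31: |R|=0.1690
R=−1: 1+14/25x = −1+11/25x ⇒ -3/25x=2 ⇒ x=2/(-3/25)=-16.6667
Confirm numerically:
  x=-14.923: |R|=0.97235 <1
  x=-13.893: |R|=0.95321 <1
  x=-7.746: |R|=0.75716 <1
  x=-16.936: |R|=1.00382 >1
  x=-16.836: |R|=1.00242 >1
So |R|<1 on (-16.6667, 0).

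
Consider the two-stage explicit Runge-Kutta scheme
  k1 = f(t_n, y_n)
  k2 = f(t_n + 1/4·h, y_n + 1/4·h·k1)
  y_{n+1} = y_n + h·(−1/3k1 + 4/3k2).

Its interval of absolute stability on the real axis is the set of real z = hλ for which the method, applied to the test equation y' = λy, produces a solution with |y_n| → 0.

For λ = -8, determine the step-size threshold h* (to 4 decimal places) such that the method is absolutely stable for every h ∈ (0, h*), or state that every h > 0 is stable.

On y'=λy, z=hλ:
  k1=λy_n ⇒ h·k1=z·y_n;  k2=λ(1+1/4z)y_n ⇒ h·k2=z(1+1/4z)y_n
  y_{n+1}/y_n = 1 − 1/3z + 4/3z(1+1/4z) = 1 + z + 1/3z²
  R(z) = 1 + z + 1/3z².

Solve |R(x)|<1 on ℝ⁻.
x=-0.5: |R|=0.5833
R=1: x+1/3x²=0 ⇒ x=−3=-3.0000; min R=1−1/(4·1/3)=0.2500>−1
Confirm numerically:
  x=-2.766: |R|=0.78425 <1
  x=-2.345: |R|=0.48801 <1
  x=-1.486: |R|=0.25007 <1
  x=-3.575: |R|=1.68521 >1
  x=-3.530: |R|=1.62363 >1
  x=-3.185: |R|=1.19641 >1
So |R|<1 on (-3.0000, 0).

(-3.0000,0); λ=-8 ⇒ h* = (3)/8 = 0.3750.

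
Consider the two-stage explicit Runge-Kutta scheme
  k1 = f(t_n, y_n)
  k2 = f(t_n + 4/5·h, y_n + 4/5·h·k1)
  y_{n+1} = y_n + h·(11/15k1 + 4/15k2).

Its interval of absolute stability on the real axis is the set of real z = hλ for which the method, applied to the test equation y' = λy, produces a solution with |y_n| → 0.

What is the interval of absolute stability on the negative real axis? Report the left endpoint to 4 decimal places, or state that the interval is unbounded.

z∈(-4.6875,0).

On y'=λy, z=hλ:
  k1=λy_n ⇒ h·k1=z·y_n;  k2=λ(1+4/5z)y_n ⇒ h·k2=z(1+4/5z)y_n
  y_{n+1}/y_n = 1 + 11/15z + 4/15z(1+4/5z) = 1 + z + 16/75z²
  R(z) = 1 + z + 16/75z².

Boundary: |R(x)|=1, x<0.
x=-0.56: |R|=0.5069
R=1: x+16/75x²=0 ⇒ x=−75/16=-4.6875; min R=1−1/(4·16/75)=-0.1719>−1
Confirm numerically:
  x=-3.309: |R|=0.02689 <1
  x=-2.825: |R|=0.12247 <1
  x=-2.486: |R|=0.16756 <1
  x=-5.245: |R|=1.62381 >1
  x=-5.055: |R|=1.39631 >1
Interval (-4.6875, 0).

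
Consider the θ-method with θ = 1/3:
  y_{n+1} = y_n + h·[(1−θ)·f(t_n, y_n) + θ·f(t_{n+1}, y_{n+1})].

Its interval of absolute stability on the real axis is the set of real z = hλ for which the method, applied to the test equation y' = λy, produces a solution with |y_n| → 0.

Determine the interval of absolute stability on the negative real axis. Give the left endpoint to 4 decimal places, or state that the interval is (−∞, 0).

With y'=λy (z=hλ):
  y_{n+1} = y_n + z·[2/3·y_n + 1/3·y_{n+1}] ⇒ (1 − 1/3z)y_{n+1} = (1 + 2/3z)y_n
  so R(z) = (1 + 2/3z)/(1 − 1/3z).

Boundary: |R(x)|=1, x<0.
x=-0.83: |R|=0.3499
R=−1: 1+2/3x = −1+1/3x ⇒ -1/3x=2 ⇒ x=2/(-1/3)=-6.0000
Confirm numerically:
  x=-4.861: |R|=0.85511 <1
  x=-4.313: |R|=0.76931 <1
  x=-3.840: |R|=0.68421 <1
  x=-3.813: |R|=0.67900 <1
  x=-6.578: |R|=1.06035 >1
  x=-6.029: |R|=1.00321 >1
So |R|<1 on (-6.0000, 0).

z∈(-6.0000,0).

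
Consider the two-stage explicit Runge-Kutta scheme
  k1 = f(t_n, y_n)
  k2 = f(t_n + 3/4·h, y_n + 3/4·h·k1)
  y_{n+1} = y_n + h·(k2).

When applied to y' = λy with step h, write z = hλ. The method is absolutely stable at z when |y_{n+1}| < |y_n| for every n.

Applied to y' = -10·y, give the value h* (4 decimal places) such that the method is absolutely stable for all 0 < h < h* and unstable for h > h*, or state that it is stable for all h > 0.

(-1.3333,0); λ=-10 ⇒ h* = (4/3)/10 = 0.1333.

On y'=λy, z=hλ:
  k1=λy_n ⇒ h·k1=z·y_n;  k2=λ(1+3/4z)y_n ⇒ h·k2=z(1+3/4z)y_n
  y_{n+1}/y_n = 1 + z(1+3/4z) = 1 + z + 3/4z²
  Hence R(z) = 1 + z + 3/4z².

Find x<0 with |R(x)|<1.
x=-1.04: |R|=0.7712
R=1: x+3/4x²=0 ⇒ x=−4/3=-1.3333; min R=1−1/(4·3/4)=0.6667>−1
Confirm numerically:
  x=-1.122: |R|=0.82216 <1
  x=-1.035: |R|=0.76842 <1
  x=-0.840: |R|=0.68920 <1
  x=-0.753: |R|=0.67226 <1
  x=-1.826: |R|=1.67471 >1
  x=-1.526: |R|=1.22051 >1
So |R|<1 on (-1.3333, 0).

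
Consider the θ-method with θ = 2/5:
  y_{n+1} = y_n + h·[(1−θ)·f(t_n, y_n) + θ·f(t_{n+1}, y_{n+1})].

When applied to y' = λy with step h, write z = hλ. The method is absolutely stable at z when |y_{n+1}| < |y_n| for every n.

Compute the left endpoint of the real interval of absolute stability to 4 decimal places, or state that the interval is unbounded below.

left endpoint -10.0000.

Set f=λy, z=hλ:
  y_{n+1} = y_n + z·[3/5·y_n + 2/5·y_{n+1}] ⇒ (1 − 2/5z)y_{n+1} = (1 + 3/5z)y_n
  Hence R(z) = (1 + 3/5z)/(1 − 2/5z).

Need |R(x)|<1, x<0.
x=-0.32: |R|=0.7163
R=−1: 1+3/5x = −1+2/5x ⇒ -1/5x=2 ⇒ x=2/(-1/5)=-10.0000
Confirm numerically:
  x=-7.718: |R|=0.88833 <1
  x=-7.705: |R|=0.88756 <1
  x=-4.502: |R|=0.60740 <1
  x=-4.446: |R|=0.60020 <1
  x=-10.596: |R|=1.02276 >1
  x=-10.192: |R|=1.00756 >1
  x=-10.034: |R|=1.00136 >1
So |R|<1 on (-10.0000, 0).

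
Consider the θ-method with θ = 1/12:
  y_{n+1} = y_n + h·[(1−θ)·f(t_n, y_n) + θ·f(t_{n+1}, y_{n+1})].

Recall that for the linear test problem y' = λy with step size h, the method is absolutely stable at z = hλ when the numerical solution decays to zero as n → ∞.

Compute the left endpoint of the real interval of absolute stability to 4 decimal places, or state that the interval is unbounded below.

z* = -2.4000.

Set f=λy, z=hλ:
  y_{n+1} = y_n + z·[11/12·y_n + 1/12·y_{n+1}] ⇒ (1 − 1/12z)y_{n+1} = (1 + 11/12z)y_n
  Hence R(z) = (1 + 11/12z)/(1 − 1/12z).

Solve |R(x)|<1 on ℝ⁻.
x=-0.87: |R|=0.1888
R=−1: 1+11/12x = −1+1/12x ⇒ -5/6x=2 ⇒ x=2/(-5/6)=-2.4000
Confirm numerically:
  x=-2.276: |R|=0.91314 <1
  x=-1.167: |R|=0.06357 <1
  x=-1.054: |R|=0.03110 <1
  x=-2.859: |R|=1.30890 >1
  x=-2.713: |R|=1.21274 >1
  x=-2.546: |R|=1.10037 >1
Interval (-2.4000, 0).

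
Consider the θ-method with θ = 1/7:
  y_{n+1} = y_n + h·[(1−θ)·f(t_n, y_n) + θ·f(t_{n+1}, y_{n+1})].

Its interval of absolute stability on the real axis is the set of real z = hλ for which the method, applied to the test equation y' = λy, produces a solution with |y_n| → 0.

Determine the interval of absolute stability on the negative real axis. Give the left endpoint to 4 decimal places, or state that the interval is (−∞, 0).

Set f=λy, z=hλ:
  y_{n+1} = y_n + z·[6/7·y_n + 1/7·y_{n+1}] ⇒ (1 − 1/7z)y_{n+1} = (1 + 6/7z)y_n
  Hence R(z) = (1 + 6/7z)/(1 − 1/7z).

Need |R(x)|<1, x<0.
x=-0.62: |R|=0.4304
R=−1: 1+6/7x = −1+1/7x ⇒ -5/7x=2 ⇒ x=2/(-5/7)=-2.8000
Confirm numerically:
  x=-2.676: |R|=0.93592 <1
  x=-2.280: |R|=0.71983 <1
  x=-2.235: |R|=0.69410 <1
  x=-3.375: |R|=1.27711 >1
  x=-3.371: |R|=1.27529 >1
  x=-2.916: |R|=1.05849 >1
Interval (-2.8000, 0).

(-2.8000, 0).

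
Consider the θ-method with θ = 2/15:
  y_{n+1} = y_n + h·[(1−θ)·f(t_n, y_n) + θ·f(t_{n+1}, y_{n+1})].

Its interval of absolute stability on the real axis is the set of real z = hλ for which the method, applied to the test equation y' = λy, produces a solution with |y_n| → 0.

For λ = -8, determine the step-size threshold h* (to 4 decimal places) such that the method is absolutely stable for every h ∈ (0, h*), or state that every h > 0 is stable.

With y'=λy (z=hλ):
  y_{n+1} = y_n + z·[13/15·y_n + 2/15·y_{n+1}] ⇒ (1 − 2/15z)y_{n+1} = (1 + 13/15z)y_n
  Hence R(z) = (1 + 13/15z)/(1 − 2/15z).

Solve |R(x)|<1 on ℝ⁻.
x=-1.16: |R|=0.0046
R=−1: 1+13/15x = −1+2/15x ⇒ -11/15x=2 ⇒ x=2/(-11/15)=-2.7273
Confirm numerically:
  x=-2.409: |R|=0.82334 <1
  x=-2.097: |R|=0.63879 <1
  x=-1.882: |R|=0.50448 <1
  x=-3.237: |R|=1.26111 >1
  x=-2.841: |R|=1.06049 >1
  x=-2.779: |R|=1.02768 >1
Interval (-2.7273, 0).

(-2.7273,0); λ=-8 ⇒ h* = (30/11)/8 = 0.3409.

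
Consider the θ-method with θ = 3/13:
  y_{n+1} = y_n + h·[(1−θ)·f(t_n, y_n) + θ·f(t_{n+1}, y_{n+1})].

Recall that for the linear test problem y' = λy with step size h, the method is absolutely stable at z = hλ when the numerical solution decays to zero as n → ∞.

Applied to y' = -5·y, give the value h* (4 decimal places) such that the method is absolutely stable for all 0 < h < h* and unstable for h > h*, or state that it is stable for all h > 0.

(-3.7143,0); λ=-5 ⇒ h* = (26/7)/5 = 0.7429.

Test eqn y'=λy, z=hλ:
  y_{n+1} = y_n + z·[10/13·y_n + 3/13·y_{n+1}] ⇒ (1 − 3/13z)y_{n+1} = (1 + 10/13z)y_n
  so R(z) = (1 + 10/13z)/(1 − 3/13z).

Solve |R(x)|<1 on ℝ⁻.
x=-1.35: |R|=0.0293
R=−1: 1+10/13x = −1+3/13x ⇒ -7/13x=2 ⇒ x=2/(-7/13)=-3.7143
Confirm numerically:
  x=-2.864: |R|=0.72434 <1
  x=-1.769: |R|=0.25619 <1
  x=-1.670: |R|=0.20544 <1
  x=-1.529: |R|=0.13021 <1
  x=-4.257: |R|=1.14741 >1
  x=-4.209: |R|=1.13513 >1
  x=-3.864: |R|=1.04262 >1
Interval (-3.7143, 0).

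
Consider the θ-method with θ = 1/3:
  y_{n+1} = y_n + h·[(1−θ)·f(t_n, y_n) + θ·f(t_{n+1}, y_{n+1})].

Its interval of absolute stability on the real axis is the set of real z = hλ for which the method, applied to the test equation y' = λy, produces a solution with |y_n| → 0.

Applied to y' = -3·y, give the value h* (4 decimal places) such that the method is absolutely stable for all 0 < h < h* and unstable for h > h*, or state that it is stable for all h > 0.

(-6.0000,0); λ=-3 ⇒ h* = (6)/3 = 2.0000.

With y'=λy (z=hλ):
  y_{n+1} = y_n + z·[2/3·y_n + 1/3·y_{n+1}] ⇒ (1 − 1/3z)y_{n+1} = (1 + 2/3z)y_n
  ⇒ R(z) = (1 + 2/3z)/(1 − 1/3z).

Boundary: |R(x)|=1, x<0.
x=-0.32: |R|=0.7108
R=−1: 1+2/3x = −1+1/3x ⇒ -1/3x=2 ⇒ x=2/(-1/3)=-6.0000
Confirm numerically:
  x=-5.378: |R|=0.92576 <1
  x=-4.786: |R|=0.84408 <1
  x=-4.006: |R|=0.71539 <1
  x=-2.998: |R|=0.49950 <1
  x=-6.570: |R|=1.05956 >1
  x=-6.483: |R|=1.05093 >1
  x=-6.208: |R|=1.02259 >1
Stable set (-6.0000, 0).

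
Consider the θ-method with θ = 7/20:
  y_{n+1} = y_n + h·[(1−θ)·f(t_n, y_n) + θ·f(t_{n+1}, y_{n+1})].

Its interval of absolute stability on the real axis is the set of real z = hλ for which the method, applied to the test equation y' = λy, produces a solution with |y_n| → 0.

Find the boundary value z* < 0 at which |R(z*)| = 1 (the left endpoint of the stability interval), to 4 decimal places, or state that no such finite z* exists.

left endpoint -6.6667.

Set f=λy, z=hλ:
  y_{n+1} = y_n + z·[13/20·y_n + 7/20·y_{n+1}] ⇒ (1 − 7/20z)y_{n+1} = (1 + 13/20z)y_n
  so R(z) = (1 + 13/20z)/(1 − 7/20z).

Boundary: |R(x)|=1, x<0.
x=-1.38: |R|=0.0695
R=−1: 1+13/20x = −1+7/20x ⇒ -3/10x=2 ⇒ x=2/(-3/10)=-6.6667
Confirm numerically:
  x=-3.996: |R|=0.66597 <1
  x=-3.572: |R|=0.58741 <1
  x=-3.041: |R|=0.47310 <1
  x=-2.742: |R|=0.39919 <1
  x=-7.103: |R|=1.03755 >1
  x=-6.966: |R|=1.02612 >1
  x=-6.915: |R|=1.02178 >1
Stable set (-6.6667, 0).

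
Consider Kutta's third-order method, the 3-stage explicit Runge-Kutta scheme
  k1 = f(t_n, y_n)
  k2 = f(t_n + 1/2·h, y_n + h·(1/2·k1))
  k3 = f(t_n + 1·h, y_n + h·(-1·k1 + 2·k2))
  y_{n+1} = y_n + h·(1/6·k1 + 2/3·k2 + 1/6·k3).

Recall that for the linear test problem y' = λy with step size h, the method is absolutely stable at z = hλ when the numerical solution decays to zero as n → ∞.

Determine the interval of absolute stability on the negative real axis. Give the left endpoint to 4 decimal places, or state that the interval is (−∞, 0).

(-2.5127, 0).

With y'=λy (z=hλ):
  order 3, 3-stage ⇒ R(z)=1+z+z^2/2+z^3/6
  (e.g. R(-1.28)=0.18967, |R|=0.18967)

Find x<0 with |R(x)|<1.
x=-1.28: |R|=0.1897
|R(-1.89)|=0.2292 |R(-1.5)|=0.0625 |R(-0.64)|=0.5211
Bisect:
  x_lo=-3.3472 |R|=2.9954  x_hi=-0.3553 |R|=0.7004
  mid=-1.85122 |R|=0.19507 →hi
  mid=-2.59920 |R|=1.14790 →lo
  mid=-2.22521 |R|=0.58580 →hi
  mid=-2.41220 |R|=0.84216 →hi
  mid=-2.50570 |R|=0.98845 →hi
  mid=-2.55245 |R|=1.06648 →lo
  mid=-2.52907 |R|=1.02705 →lo
  mid=-2.51739 |R|=1.00765 →lo
  ...
  [-2.51282,-2.51264] ⇒ x*=-2.5127
So |R|<1 on (-2.5127, 0).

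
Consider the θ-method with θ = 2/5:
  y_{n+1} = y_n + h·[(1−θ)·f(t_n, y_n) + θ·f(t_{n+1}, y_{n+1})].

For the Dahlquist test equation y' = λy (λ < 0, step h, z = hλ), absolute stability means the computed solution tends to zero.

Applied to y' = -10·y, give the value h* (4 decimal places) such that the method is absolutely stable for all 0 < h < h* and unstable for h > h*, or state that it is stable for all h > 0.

Test eqn y'=λy, z=hλ:
  y_{n+1} = y_n + z·[3/5·y_n + 2/5·y_{n+1}] ⇒ (1 − 2/5z)y_{n+1} = (1 + 3/5z)y_n
  Hence R(z) = (1 + 3/5z)/(1 − 2/5z).

Need |R(x)|<1, x<0.
x=-1.23: |R|=0.1756
R=−1: 1+3/5x = −1+2/5x ⇒ -1/5x=2 ⇒ x=2/(-1/5)=-10.0000
Confirm numerically:
  x=-8.757: |R|=0.94479 <1
  x=-6.700: |R|=0.82065 <1
  x=-4.756: |R|=0.63864 <1
  x=-4.013: |R|=0.54038 <1
  x=-10.464: |R|=1.01790 >1
  x=-10.270: |R|=1.01057 >1
  x=-10.072: |R|=1.00286 >1
Interval (-10.0000, 0).

(-10.0000,0); λ=-10 ⇒ h* = (10)/10 = 1.0000.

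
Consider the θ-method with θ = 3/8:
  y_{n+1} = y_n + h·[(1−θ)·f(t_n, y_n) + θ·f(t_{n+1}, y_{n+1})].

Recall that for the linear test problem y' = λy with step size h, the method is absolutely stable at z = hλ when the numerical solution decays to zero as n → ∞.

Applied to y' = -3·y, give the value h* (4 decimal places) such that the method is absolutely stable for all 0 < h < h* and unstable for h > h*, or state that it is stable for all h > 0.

Set f=λy, z=hλ:
  y_{n+1} = y_n + z·[5/8·y_n + 3/8·y_{n+1}] ⇒ (1 − 3/8z)y_{n+1} = (1 + 5/8z)y_n
  R(z) = (1 + 5/8z)/(1 − 3/8z).

Solve |R(x)|<1 on ℝ⁻.
x=-1.74: |R|=0.0530
R=−1: 1+5/8x = −1+3/8x ⇒ -1/4x=2 ⇒ x=2/(-1/4)=-8.0000
Confirm numerically:
  x=-7.314: |R|=0.95418 <1
  x=-6.578: |R|=0.89745 <1
  x=-3.749: |R|=0.55827 <1
  x=-8.328: |R|=1.01989 >1
  x=-8.215: |R|=1.01317 >1
So |R|<1 on (-8.0000, 0).

(-8.0000,0); λ=-3 ⇒ h* = (8)/3 = 2.6667.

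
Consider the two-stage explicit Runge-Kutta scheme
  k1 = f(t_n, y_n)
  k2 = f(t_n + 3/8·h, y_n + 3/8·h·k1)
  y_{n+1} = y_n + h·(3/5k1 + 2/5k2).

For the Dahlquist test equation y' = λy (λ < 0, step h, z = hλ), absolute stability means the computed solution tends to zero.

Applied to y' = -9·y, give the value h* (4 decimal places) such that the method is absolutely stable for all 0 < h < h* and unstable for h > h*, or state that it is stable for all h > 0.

(-6.6667,0); λ=-9 ⇒ h* = (20/3)/9 = 0.7407.

On y'=λy, z=hλ:
  k1=λy_n ⇒ h·k1=z·y_n;  k2=λ(1+3/8z)y_n ⇒ h·k2=z(1+3/8z)y_n
  y_{n+1}/y_n = 1 + 3/5z + 2/5z(1+3/8z) = 1 + z + 3/20z²
  R(z) = 1 + z + 3/20z².

Find x<0 with |R(x)|<1.
x=-1.09: |R|=0.0882
R=1: x+3/20x²=0 ⇒ x=−20/3=-6.6667; min R=1−1/(4·3/20)=-0.6667>−1
Confirm numerically:
  x=-5.245: |R|=0.11850 <1
  x=-4.820: |R|=0.33514 <1
  x=-4.693: |R|=0.38936 <1
  x=-3.833: |R|=0.62922 <1
  x=-7.153: |R|=1.52181 >1
  x=-6.829: |R|=1.16629 >1
  x=-6.694: |R|=1.02745 >1
So |R|<1 on (-6.6667, 0).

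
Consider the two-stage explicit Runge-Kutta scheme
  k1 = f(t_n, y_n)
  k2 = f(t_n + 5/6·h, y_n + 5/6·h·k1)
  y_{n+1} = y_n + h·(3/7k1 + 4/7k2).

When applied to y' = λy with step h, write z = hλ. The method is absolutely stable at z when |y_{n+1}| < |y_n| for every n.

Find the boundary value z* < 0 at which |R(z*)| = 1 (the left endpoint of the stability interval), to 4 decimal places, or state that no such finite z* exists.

z* = -2.1000.

Set f=λy, z=hλ:
  k1=λy_n ⇒ h·k1=z·y_n;  k2=λ(1+5/6z)y_n ⇒ h·k2=z(1+5/6z)y_n
  y_{n+1}/y_n = 1 + 3/7z + 4/7z(1+5/6z) = 1 + z + 10/21z²
  Hence R(z) = 1 + z + 10/21z².

Find x<0 with |R(x)|<1.
x=-1.14: |R|=0.4789
R=1: x+10/21x²=0 ⇒ x=−21/10=-2.1000; min R=1−1/(4·10/21)=0.4750>−1
Confirm numerically:
  x=-2.034: |R|=0.93607 <1
  x=-1.976: |R|=0.88332 <1
  x=-1.446: |R|=0.54967 <1
  x=-0.855: |R|=0.49311 <1
  x=-2.605: |R|=1.62644 >1
  x=-2.383: |R|=1.32114 >1
  x=-2.360: |R|=1.29219 >1
So |R|<1 on (-2.1000, 0).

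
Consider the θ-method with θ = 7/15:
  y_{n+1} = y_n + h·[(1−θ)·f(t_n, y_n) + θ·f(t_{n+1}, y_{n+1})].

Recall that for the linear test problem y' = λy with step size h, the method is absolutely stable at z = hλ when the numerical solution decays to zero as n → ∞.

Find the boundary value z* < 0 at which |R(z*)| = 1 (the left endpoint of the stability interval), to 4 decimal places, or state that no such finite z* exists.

z* = -30.0000.

Test eqn y'=λy, z=hλ:
  y_{n+1} = y_n + z·[8/15·y_n + 7/15·y_{n+1}] ⇒ (1 − 7/15z)y_{n+1} = (1 + 8/15z)y_n
  R(z) = (1 + 8/15z)/(1 − 7/15z).

Solve |R(x)|<1 on ℝ⁻.
x=-1.03: |R|=0.3044
R=−1: 1+8/15x = −1+7/15x ⇒ -1/15x=2 ⇒ x=2/(-1/15)=-30.0000
Confirm numerically:
  x=-29.593: |R|=0.99817 <1
  x=-28.921: |R|=0.99504 <1
  x=-27.163: |R|=0.98617 <1
  x=-22.388: |R|=0.95567 <1
  x=-30.308: |R|=1.00136 >1
  x=-30.075: |R|=1.00033 >1
  x=-30.065: |R|=1.00029 >1
So |R|<1 on (-30.0000, 0).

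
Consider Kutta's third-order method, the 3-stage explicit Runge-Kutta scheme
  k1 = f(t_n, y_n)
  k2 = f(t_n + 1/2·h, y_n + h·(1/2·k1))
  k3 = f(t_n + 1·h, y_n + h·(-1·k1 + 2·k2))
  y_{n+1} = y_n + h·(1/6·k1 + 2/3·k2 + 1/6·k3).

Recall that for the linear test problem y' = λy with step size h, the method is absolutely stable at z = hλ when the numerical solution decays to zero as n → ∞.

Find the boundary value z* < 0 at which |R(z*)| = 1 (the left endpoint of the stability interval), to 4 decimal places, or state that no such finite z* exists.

z* = -2.5127.

Test eqn y'=λy, z=hλ:
  order 3, 3-stage ⇒ R(z)=1+z+z^2/2+z^3/6
  (e.g. R(-1.77)=-0.12776, |R|=0.12776)

Need |R(x)|<1, x<0.
x=-1.77: |R|=0.1278
|R(-2.84)|=1.6249 |R(-2.14)|=0.4836 |R(-1.99)|=0.3234
Bisect:
  x_lo=-3.3098 |R|=2.8755  x_hi=-0.2367 |R|=0.7891
  mid=-1.77328 |R|=0.13037 →hi
  mid=-2.54154 |R|=1.04798 →lo
  mid=-2.15741 |R|=0.50378 →hi
  mid=-2.34948 |R|=0.75099 →hi
  mid=-2.44551 |R|=0.89282 →hi
  mid=-2.49353 |R|=0.96868 →hi
  mid=-2.51754 |R|=1.00789 →lo
  mid=-2.50553 |R|=0.98818 →hi
  ...
  [-2.51285,-2.51266] ⇒ x*=-2.5127
Interval (-2.5127, 0).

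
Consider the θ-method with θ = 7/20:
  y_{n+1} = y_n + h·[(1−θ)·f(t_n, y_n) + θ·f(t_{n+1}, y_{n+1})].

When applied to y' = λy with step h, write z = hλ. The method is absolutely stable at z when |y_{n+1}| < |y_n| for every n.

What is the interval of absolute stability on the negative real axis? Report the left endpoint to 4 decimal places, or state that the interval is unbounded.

With y'=λy (z=hλ):
  y_{n+1} = y_n + z·[13/20·y_n + 7/20·y_{n+1}] ⇒ (1 − 7/20z)y_{n+1} = (1 + 13/20z)y_n
  Hence R(z) = (1 + 13/20z)/(1 − 7/20z).

Need |R(x)|<1, x<0.
x=-0.79: |R|=0.3811
R=−1: 1+13/20x = −1+7/20x ⇒ -3/10x=2 ⇒ x=2/(-3/10)=-6.6667
Confirm numerically:
  x=-6.571: |R|=0.99130 <1
  x=-6.470: |R|=0.98193 <1
  x=-6.299: |R|=0.96558 <1
  x=-3.641: |R|=0.60090 <1
  x=-7.040: |R|=1.03233 >1
  x=-6.901: |R|=1.02058 >1
  x=-6.861: |R|=1.01714 >1
Stable set (-6.6667, 0).

z∈(-6.6667,0).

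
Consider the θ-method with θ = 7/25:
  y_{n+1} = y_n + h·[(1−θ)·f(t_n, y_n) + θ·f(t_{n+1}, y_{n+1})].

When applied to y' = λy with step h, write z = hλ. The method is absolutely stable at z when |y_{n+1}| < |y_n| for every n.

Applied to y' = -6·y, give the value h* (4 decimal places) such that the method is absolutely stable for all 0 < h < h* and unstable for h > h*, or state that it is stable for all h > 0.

Test eqn y'=λy, z=hλ:
  y_{n+1} = y_n + z·[18/25·y_n + 7/25·y_{n+1}] ⇒ (1 − 7/25z)y_{n+1} = (1 + 18/25z)y_n
  ⇒ R(z) = (1 + 18/25z)/(1 − 7/25z).

Solve |R(x)|<1 on ℝ⁻.
x=-1.19: |R|=0.1074
R=−1: 1+18/25x = −1+7/25x ⇒ -11/25x=2 ⇒ x=2/(-11/25)=-4.5455
Confirm numerically:
  x=-3.576: |R|=0.78686 <1
  x=-2.357: |R|=0.41991 <1
  x=-2.203: |R|=0.36253 <1
  x=-1.940: |R|=0.25713 <1
  x=-5.061: |R|=1.09385 >1
  x=-4.975: |R|=1.07898 >1
  x=-4.798: |R|=1.04742 >1
Interval (-4.5455, 0).

(-4.5455,0); λ=-6 ⇒ h* = (50/11)/6 = 0.7576.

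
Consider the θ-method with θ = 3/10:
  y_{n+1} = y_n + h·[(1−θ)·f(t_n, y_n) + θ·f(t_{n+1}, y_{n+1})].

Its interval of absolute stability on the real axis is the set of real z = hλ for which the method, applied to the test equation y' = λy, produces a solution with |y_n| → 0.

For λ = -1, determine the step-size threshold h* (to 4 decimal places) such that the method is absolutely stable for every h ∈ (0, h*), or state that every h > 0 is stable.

(-5.0000,0); λ=-1 ⇒ h* = (5)/1 = 5.0000.

On y'=λy, z=hλ:
  y_{n+1} = y_n + z·[7/10·y_n + 3/10·y_{n+1}] ⇒ (1 − 3/10z)y_{n+1} = (1 + 7/10z)y_n
  ⇒ R(z) = (1 + 7/10z)/(1 − 3/10z).

Need |R(x)|<1, x<0.
x=-0.59: |R|=0.4987
R=−1: 1+7/10x = −1+3/10x ⇒ -2/5x=2 ⇒ x=2/(-2/5)=-5.0000
Confirm numerically:
  x=-3.437: |R|=0.69219 <1
  x=-3.364: |R|=0.67430 <1
  x=-3.129: |R|=0.61397 <1
  x=-2.073: |R|=0.27813 <1
  x=-5.480: |R|=1.07262 >1
  x=-5.351: |R|=1.05389 >1
  x=-5.228: |R|=1.03551 >1
Interval (-5.0000, 0).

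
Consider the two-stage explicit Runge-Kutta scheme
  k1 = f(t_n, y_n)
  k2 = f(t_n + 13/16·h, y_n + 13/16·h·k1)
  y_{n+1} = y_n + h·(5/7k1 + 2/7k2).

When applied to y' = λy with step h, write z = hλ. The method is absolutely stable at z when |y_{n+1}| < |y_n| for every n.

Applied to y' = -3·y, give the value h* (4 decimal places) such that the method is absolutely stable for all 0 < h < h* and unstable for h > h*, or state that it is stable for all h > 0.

With y'=λy (z=hλ):
  k1=λy_n ⇒ h·k1=z·y_n;  k2=λ(1+13/16z)y_n ⇒ h·k2=z(1+13/16z)y_n
  y_{n+1}/y_n = 1 + 5/7z + 2/7z(1+13/16z) = 1 + z + 13/56z²
  R(z) = 1 + z + 13/56z².

Need |R(x)|<1, x<0.
x=-0.38: |R|=0.6535
R=1: x+13/56x²=0 ⇒ x=−56/13=-4.3077; min R=1−1/(4·13/56)=-0.0769>−1
Confirm numerically:
  x=-3.953: |R|=0.67451 <1
  x=-2.759: |R|=0.00809 <1
  x=-1.880: |R|=0.05951 <1
  x=-4.609: |R|=1.32238 >1
  x=-4.464: |R|=1.16198 >1
  x=-4.377: |R|=1.07042 >1
Stable set (-4.3077, 0).

(-4.3077,0); λ=-3 ⇒ h* = (56/13)/3 = 1.4359.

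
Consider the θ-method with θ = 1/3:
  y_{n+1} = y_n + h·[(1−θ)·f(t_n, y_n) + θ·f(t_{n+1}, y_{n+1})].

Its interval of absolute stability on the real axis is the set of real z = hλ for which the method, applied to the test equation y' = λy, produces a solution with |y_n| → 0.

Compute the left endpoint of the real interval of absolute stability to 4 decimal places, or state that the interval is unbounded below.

Set f=λy, z=hλ:
  y_{n+1} = y_n + z·[2/3·y_n + 1/3·y_{n+1}] ⇒ (1 − 1/3z)y_{n+1} = (1 + 2/3z)y_n
  so R(z) = (1 + 2/3z)/(1 − 1/3z).

Need |R(x)|<1, x<0.
x=-1.63: |R|=0.0562
R=−1: 1+2/3x = −1+1/3x ⇒ -1/3x=2 ⇒ x=2/(-1/3)=-6.0000
Confirm numerically:
  x=-5.309: |R|=0.91684 <1
  x=-4.952: |R|=0.86821 <1
  x=-4.726: |R|=0.83510 <1
  x=-2.711: |R|=0.42409 <1
  x=-6.208: |R|=1.02259 >1
  x=-6.065: |R|=1.00717 >1
Interval (-6.0000, 0).

z* = -6.0000.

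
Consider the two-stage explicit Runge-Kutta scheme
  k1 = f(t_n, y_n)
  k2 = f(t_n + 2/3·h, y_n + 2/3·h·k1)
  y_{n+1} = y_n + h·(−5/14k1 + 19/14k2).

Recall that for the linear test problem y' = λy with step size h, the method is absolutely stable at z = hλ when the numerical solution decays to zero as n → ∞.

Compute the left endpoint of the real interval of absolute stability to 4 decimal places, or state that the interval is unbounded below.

left endpoint -1.1053.

On y'=λy, z=hλ:
  k1=λy_n ⇒ h·k1=z·y_n;  k2=λ(1+2/3z)y_n ⇒ h·k2=z(1+2/3z)y_n
  y_{n+1}/y_n = 1 − 5/14z + 19/14z(1+2/3z) = 1 + z + 19/21z²
  R(z) = 1 + z + 19/21z².

Need |R(x)|<1, x<0.
x=-0.89: |R|=0.8267
R=1: x+19/21x²=0 ⇒ x=−21/19=-1.1053; min R=1−1/(4·19/21)=0.7237>−1
Confirm numerically:
  x=-1.056: |R|=0.95293 <1
  x=-1.017: |R|=0.91879 <1
  x=-0.945: |R|=0.86298 <1
  x=-1.670: |R|=1.85329 >1
  x=-1.578: |R|=1.67493 >1
  x=-1.318: |R|=1.25368 >1
So |R|<1 on (-1.1053, 0).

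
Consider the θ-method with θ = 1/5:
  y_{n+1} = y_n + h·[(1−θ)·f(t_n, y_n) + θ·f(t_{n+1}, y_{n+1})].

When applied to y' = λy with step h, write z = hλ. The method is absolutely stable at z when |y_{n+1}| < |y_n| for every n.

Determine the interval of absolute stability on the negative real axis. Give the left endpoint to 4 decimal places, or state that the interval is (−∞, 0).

z∈(-3.3333,0).

Set f=λy, z=hλ:
  y_{n+1} = y_n + z·[4/5·y_n + 1/5·y_{n+1}] ⇒ (1 − 1/5z)y_{n+1} = (1 + 4/5z)y_n
  ⇒ R(z) = (1 + 4/5z)/(1 − 1/5z).

Need |R(x)|<1, x<0.
x=-1.66: |R|=0.2462
R=−1: 1+4/5x = −1+1/5x ⇒ -3/5x=2 ⇒ x=2/(-3/5)=-3.3333
Confirm numerically:
  x=-3.253: |R|=0.97080 <1
  x=-2.680: |R|=0.74479 <1
  x=-2.489: |R|=0.66177 <1
  x=-1.430: |R|=0.11198 <1
  x=-3.923: |R|=1.19825 >1
  x=-3.807: |R|=1.16135 >1
  x=-3.568: |R|=1.08217 >1
Interval (-3.3333, 0).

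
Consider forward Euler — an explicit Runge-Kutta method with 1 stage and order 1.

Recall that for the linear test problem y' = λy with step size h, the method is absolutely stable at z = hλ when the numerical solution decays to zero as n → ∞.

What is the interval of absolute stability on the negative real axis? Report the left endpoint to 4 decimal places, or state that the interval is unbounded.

z∈(-2.0000,0).

With y'=λy (z=hλ):
  order 1, 1-stage ⇒ R(z)=1+z
  (e.g. R(-1.69)=-0.69000, |R|=0.69000)

Boundary: |R(x)|=1, x<0.
x=-1.69: |R|=0.6900
|R(-2.2)|=1.2000 |R(-0.76)|=0.2400 |R(-0.74)|=0.2600
Bisect:
  x_lo=-2.3324 |R|=1.3324  x_hi=-0.1091 |R|=0.8909
  mid=-1.22076 |R|=0.22076 →hi
  mid=-1.77660 |R|=0.77660 →hi
  mid=-2.05452 |R|=1.05452 →lo
  mid=-1.91556 |R|=0.91556 →hi
  mid=-1.98504 |R|=0.98504 →hi
  mid=-2.01978 |R|=1.01978 →lo
  mid=-2.00241 |R|=1.00241 →lo
  ...
  [-2.00010,-1.99996] ⇒ x*=-2.0000
So |R|<1 on (-2.0000, 0).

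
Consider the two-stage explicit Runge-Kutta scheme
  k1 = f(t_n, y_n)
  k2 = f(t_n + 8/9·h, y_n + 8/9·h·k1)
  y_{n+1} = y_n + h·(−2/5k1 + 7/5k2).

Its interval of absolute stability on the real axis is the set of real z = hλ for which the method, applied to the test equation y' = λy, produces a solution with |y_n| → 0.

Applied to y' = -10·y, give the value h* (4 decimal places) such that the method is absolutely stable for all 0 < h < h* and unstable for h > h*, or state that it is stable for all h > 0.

(-0.8036,0); λ=-10 ⇒ h* = (45/56)/10 = 0.0804.

Set f=λy, z=hλ:
  k1=λy_n ⇒ h·k1=z·y_n;  k2=λ(1+8/9z)y_n ⇒ h·k2=z(1+8/9z)y_n
  y_{n+1}/y_n = 1 − 2/5z + 7/5z(1+8/9z) = 1 + z + 56/45z²
  ⇒ R(z) = 1 + z + 56/45z².

Boundary: |R(x)|=1, x<0.
x=-0.38: |R|=0.7997
R=1: x+56/45x²=0 ⇒ x=−45/56=-0.8036; min R=1−1/(4·56/45)=0.7991>−1
Confirm numerically:
  x=-0.763: |R|=0.96148 <1
  x=-0.659: |R|=0.88144 <1
  x=-0.491: |R|=0.80901 <1
  x=-0.348: |R|=0.80271 <1
  x=-1.316: |R|=1.83920 >1
  x=-0.985: |R|=1.22239 >1
  x=-0.848: |R|=1.04688 >1
Interval (-0.8036, 0).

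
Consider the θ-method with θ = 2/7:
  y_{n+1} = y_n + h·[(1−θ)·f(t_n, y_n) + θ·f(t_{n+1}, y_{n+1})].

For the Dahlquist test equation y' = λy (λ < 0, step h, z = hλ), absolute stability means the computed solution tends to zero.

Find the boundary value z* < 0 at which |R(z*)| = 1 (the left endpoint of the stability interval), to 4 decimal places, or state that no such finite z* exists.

On y'=λy, z=hλ:
  y_{n+1} = y_n + z·[5/7·y_n + 2/7·y_{n+1}] ⇒ (1 − 2/7z)y_{n+1} = (1 + 5/7z)y_n
  ⇒ R(z) = (1 + 5/7z)/(1 − 2/7z).

Boundary: |R(x)|=1, x<0.
x=-1.3: |R|=0.0521
R=−1: 1+5/7x = −1+2/7x ⇒ -3/7x=2 ⇒ x=2/(-3/7)=-4.6667
Confirm numerically:
  x=-4.390: |R|=0.94740 <1
  x=-3.716: |R|=0.80238 <1
  x=-2.929: |R|=0.59457 <1
  x=-2.022: |R|=0.28160 <1
  x=-4.968: |R|=1.05338 >1
  x=-4.932: |R|=1.04720 >1
  x=-4.789: |R|=1.02214 >1
So |R|<1 on (-4.6667, 0).

left endpoint -4.6667.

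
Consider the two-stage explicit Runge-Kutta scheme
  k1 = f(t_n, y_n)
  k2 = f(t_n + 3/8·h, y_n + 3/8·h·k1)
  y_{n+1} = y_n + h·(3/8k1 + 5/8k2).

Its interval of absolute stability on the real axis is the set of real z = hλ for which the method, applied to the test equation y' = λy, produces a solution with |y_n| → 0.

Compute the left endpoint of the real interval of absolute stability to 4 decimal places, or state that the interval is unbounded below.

Test eqn y'=λy, z=hλ:
  k1=λy_n ⇒ h·k1=z·y_n;  k2=λ(1+3/8z)y_n ⇒ h·k2=z(1+3/8z)y_n
  y_{n+1}/y_n = 1 + 3/8z + 5/8z(1+3/8z) = 1 + z + 15/64z²
  Hence R(z) = 1 + z + 15/64z².

Need |R(x)|<1, x<0.
x=-1.51: |R|=0.0244
R=1: x+15/64x²=0 ⇒ x=−64/15=-4.2667; min R=1−1/(4·15/64)=-0.0667>−1
Confirm numerically:
  x=-4.233: |R|=0.96660 <1
  x=-4.061: |R|=0.80425 <1
  x=-3.866: |R|=0.63696 <1
  x=-2.661: |R|=0.00141 <1
  x=-4.667: |R|=1.43790 >1
  x=-4.664: |R|=1.43433 >1
  x=-4.519: |R|=1.26726 >1
Interval (-4.2667, 0).

z* = -4.2667.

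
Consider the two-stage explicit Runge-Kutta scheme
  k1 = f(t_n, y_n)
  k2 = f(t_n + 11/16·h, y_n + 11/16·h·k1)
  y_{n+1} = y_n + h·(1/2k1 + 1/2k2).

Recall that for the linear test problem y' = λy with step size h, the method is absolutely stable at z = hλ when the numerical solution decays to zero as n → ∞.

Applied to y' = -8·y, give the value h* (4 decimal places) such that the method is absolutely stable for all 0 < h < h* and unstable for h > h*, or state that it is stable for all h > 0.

On y'=λy, z=hλ:
  k1=λy_n ⇒ h·k1=z·y_n;  k2=λ(1+11/16z)y_n ⇒ h·k2=z(1+11/16z)y_n
  y_{n+1}/y_n = 1 + 1/2z + 1/2z(1+11/16z) = 1 + z + 11/32z²
  R(z) = 1 + z + 11/32z².

Need |R(x)|<1, x<0.
x=-0.82: |R|=0.4111
R=1: x+11/32x²=0 ⇒ x=−32/11=-2.9091; min R=1−1/(4·11/32)=0.2727>−1
Confirm numerically:
  x=-2.603: |R|=0.72612 <1
  x=-2.049: |R|=0.39420 <1
  x=-1.662: |R|=0.28752 <1
  x=-1.569: |R|=0.27723 <1
  x=-3.177: |R|=1.29258 >1
  x=-3.021: |R|=1.11621 >1
So |R|<1 on (-2.9091, 0).

(-2.9091,0); λ=-8 ⇒ h* = (32/11)/8 = 0.3636.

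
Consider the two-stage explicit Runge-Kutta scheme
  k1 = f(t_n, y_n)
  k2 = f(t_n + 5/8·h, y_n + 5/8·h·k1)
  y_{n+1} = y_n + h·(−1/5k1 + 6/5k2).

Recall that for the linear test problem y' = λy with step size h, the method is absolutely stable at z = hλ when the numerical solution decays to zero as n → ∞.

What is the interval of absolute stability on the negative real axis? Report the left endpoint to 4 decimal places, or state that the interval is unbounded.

z∈(-1.3333,0).

On y'=λy, z=hλ:
  k1=λy_n ⇒ h·k1=z·y_n;  k2=λ(1+5/8z)y_n ⇒ h·k2=z(1+5/8z)y_n
  y_{n+1}/y_n = 1 − 1/5z + 6/5z(1+5/8z) = 1 + z + 3/4z²
  Hence R(z) = 1 + z + 3/4z².

Need |R(x)|<1, x<0.
x=-1.43: |R|=1.1037
R=1: x+3/4x²=0 ⇒ x=−4/3=-1.3333; min R=1−1/(4·3/4)=0.6667>−1
Confirm numerically:
  x=-1.234: |R|=0.90807 <1
  x=-0.950: |R|=0.72687 <1
  x=-0.715: |R|=0.66842 <1
  x=-1.851: |R|=1.71865 >1
  x=-1.548: |R|=1.24923 >1
Stable set (-1.3333, 0).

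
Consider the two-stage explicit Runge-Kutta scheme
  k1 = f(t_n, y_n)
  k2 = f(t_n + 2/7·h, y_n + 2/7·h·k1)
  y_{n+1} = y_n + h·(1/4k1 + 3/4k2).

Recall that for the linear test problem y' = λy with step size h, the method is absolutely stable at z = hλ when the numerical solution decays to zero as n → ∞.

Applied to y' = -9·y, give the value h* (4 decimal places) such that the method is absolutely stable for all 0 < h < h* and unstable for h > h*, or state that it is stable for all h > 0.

On y'=λy, z=hλ:
  k1=λy_n ⇒ h·k1=z·y_n;  k2=λ(1+2/7z)y_n ⇒ h·k2=z(1+2/7z)y_n
  y_{n+1}/y_n = 1 + 1/4z + 3/4z(1+2/7z) = 1 + z + 3/14z²
  Hence R(z) = 1 + z + 3/14z².

Find x<0 with |R(x)|<1.
x=-1.25: |R|=0.0848
R=1: x+3/14x²=0 ⇒ x=−14/3=-4.6667; min R=1−1/(4·3/14)=-0.1667>−1
Confirm numerically:
  x=-3.812: |R|=0.30186 <1
  x=-3.482: |R|=0.11607 <1
  x=-2.604: |R|=0.15097 <1
  x=-2.539: |R|=0.15760 <1
  x=-4.791: |R|=1.12765 >1
  x=-4.766: |R|=1.10145 >1
Interval (-4.6667, 0).

(-4.6667,0); λ=-9 ⇒ h* = (14/3)/9 = 0.5185.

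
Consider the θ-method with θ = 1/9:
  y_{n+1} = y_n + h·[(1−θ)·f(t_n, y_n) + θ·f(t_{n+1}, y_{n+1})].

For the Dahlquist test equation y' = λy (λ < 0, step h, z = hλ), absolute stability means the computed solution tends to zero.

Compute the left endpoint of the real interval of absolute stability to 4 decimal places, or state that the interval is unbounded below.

z* = -2.5714.

Set f=λy, z=hλ:
  y_{n+1} = y_n + z·[8/9·y_n + 1/9·y_{n+1}] ⇒ (1 − 1/9z)y_{n+1} = (1 + 8/9z)y_n
  Hence R(z) = (1 + 8/9z)/(1 − 1/9z).

Boundary: |R(x)|=1, x<0.
x=-1.13: |R|=0.0039
R=−1: 1+8/9x = −1+1/9x ⇒ -7/9x=2 ⇒ x=2/(-7/9)=-2.5714
Confirm numerically:
  x=-2.395: |R|=0.89162 <1
  x=-2.174: |R|=0.75103 <1
  x=-1.213: |R|=0.06893 <1
  x=-1.073: |R|=0.04130 <1
  x=-3.012: |R|=1.25674 >1
  x=-2.817: |R|=1.14547 >1
Stable set (-2.5714, 0).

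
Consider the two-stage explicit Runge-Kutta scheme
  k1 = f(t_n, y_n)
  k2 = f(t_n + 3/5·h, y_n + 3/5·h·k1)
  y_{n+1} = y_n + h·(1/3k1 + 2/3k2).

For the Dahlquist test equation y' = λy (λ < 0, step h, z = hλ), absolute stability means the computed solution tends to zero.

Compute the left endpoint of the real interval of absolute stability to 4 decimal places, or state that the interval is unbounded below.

Test eqn y'=λy, z=hλ:
  k1=λy_n ⇒ h·k1=z·y_n;  k2=λ(1+3/5z)y_n ⇒ h·k2=z(1+3/5z)y_n
  y_{n+1}/y_n = 1 + 1/3z + 2/3z(1+3/5z) = 1 + z + 2/5z²
  Hence R(z) = 1 + z + 2/5z².

Find x<0 with |R(x)|<1.
x=-0.78: |R|=0.4634
R=1: x+2/5x²=0 ⇒ x=−5/2=-2.5000; min R=1−1/(4·2/5)=0.3750>−1
Confirm numerically:
  x=-2.470: |R|=0.97036 <1
  x=-2.308: |R|=0.82275 <1
  x=-1.307: |R|=0.37630 <1
  x=-1.161: |R|=0.37817 <1
  x=-2.950: |R|=1.53100 >1
  x=-2.521: |R|=1.02118 >1
Interval (-2.5000, 0).

left endpoint -2.5000.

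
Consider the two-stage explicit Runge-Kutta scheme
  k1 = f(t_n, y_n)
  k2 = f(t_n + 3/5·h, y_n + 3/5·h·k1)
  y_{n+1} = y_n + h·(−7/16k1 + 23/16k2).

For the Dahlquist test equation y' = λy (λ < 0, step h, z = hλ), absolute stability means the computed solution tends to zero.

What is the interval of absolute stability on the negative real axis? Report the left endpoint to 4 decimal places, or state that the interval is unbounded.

With y'=λy (z=hλ):
  k1=λy_n ⇒ h·k1=z·y_n;  k2=λ(1+3/5z)y_n ⇒ h·k2=z(1+3/5z)y_n
  y_{n+1}/y_n = 1 − 7/16z + 23/16z(1+3/5z) = 1 + z + 69/80z²
  ⇒ R(z) = 1 + z + 69/80z².

Find x<0 with |R(x)|<1.
x=-0.98: |R|=0.8483
R=1: x+69/80x²=0 ⇒ x=−80/69=-1.1594; min R=1−1/(4·69/80)=0.7101>−1
Confirm numerically:
  x=-1.047: |R|=0.89848 <1
  x=-0.942: |R|=0.82335 <1
  x=-0.692: |R|=0.72102 <1
  x=-0.577: |R|=0.71015 <1
  x=-1.710: |R|=1.81204 >1
  x=-1.489: |R|=1.42327 >1
Stable set (-1.1594, 0).

(-1.1594, 0).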